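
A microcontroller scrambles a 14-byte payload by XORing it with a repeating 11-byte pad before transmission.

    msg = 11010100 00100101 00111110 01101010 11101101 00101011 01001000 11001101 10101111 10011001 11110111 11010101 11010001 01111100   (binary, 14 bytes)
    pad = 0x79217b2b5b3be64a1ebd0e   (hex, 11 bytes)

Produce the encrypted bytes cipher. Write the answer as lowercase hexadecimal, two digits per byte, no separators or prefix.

ad044541b610ae87b124f9acf007

The 11-byte key repeats, so the effective keystream is 79 21 7b 2b 5b 3b e6 4a 1e bd 0e 79 21 7b.
byte 0: 11010100 XOR 01111001 = 10101101
byte 1: 00100101 XOR 00100001 = 00000100
byte 2: 00111110 XOR 01111011 = 01000101
byte 3: 01101010 XOR 00101011 = 01000001
byte 4: 11101101 XOR 01011011 = 10110110
byte 5: 00101011 XOR 00111011 = 00010000
byte 6: 01001000 XOR 11100110 = 10101110
byte 7: 11001101 XOR 01001010 = 10000111
byte 8: 10101111 XOR 00011110 = 10110001
byte 9: 10011001 XOR 10111101 = 00100100
byte 10: 11110111 XOR 00001110 = 11111001
byte 11: 11010101 XOR 01111001 = 10101100
byte 12: 11010001 XOR 00100001 = 11110000
byte 13: 01111100 XOR 01111011 = 00000111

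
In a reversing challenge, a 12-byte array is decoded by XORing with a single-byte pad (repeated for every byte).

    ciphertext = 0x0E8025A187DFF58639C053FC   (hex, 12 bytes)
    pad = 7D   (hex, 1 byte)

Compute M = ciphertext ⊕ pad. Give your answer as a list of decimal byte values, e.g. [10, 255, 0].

The 1-byte key repeats, so the effective keystream is 7d 7d 7d 7d 7d 7d 7d 7d 7d 7d 7d 7d.
byte 0:  14 ⊕ 125 = 115
byte 1: 128 ⊕ 125 = 253
byte 2:  37 ⊕ 125 =  88
byte 3: 161 ⊕ 125 = 220
byte 4: 135 ⊕ 125 = 250
byte 5: 223 ⊕ 125 = 162
byte 6: 245 ⊕ 125 = 136
byte 7: 134 ⊕ 125 = 251
byte 8:  57 ⊕ 125 =  68
byte 9: 192 ⊕ 125 = 189
byte 10:  83 ⊕ 125 =  46
byte 11: 252 ⊕ 125 = 129

[115, 253, 88, 220, 250, 162, 136, 251, 68, 189, 46, 129]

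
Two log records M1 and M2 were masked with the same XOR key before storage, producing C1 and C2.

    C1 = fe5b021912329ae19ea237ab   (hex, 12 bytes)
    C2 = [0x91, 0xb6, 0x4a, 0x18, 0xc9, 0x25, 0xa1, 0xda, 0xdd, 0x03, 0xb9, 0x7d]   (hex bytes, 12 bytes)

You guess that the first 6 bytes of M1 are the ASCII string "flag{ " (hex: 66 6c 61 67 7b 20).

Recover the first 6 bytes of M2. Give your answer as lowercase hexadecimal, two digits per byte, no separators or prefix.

First, C1 ⊕ C2 = (M1 ⊕ K) ⊕ (M2 ⊕ K) = M1 ⊕ M2, so the key drops out. Then M2 = (M1 ⊕ M2) ⊕ M1 over the first 6 bytes.
byte 0: (fe ⊕ 91) ⊕ 66 = 6f ⊕ 66 = 09
byte 1: (5b ⊕ b6) ⊕ 6c = ed ⊕ 6c = 81
byte 2: (02 ⊕ 4a) ⊕ 61 = 48 ⊕ 61 = 29
byte 3: (19 ⊕ 18) ⊕ 67 = 01 ⊕ 67 = 66
byte 4: (12 ⊕ c9) ⊕ 7b = db ⊕ 7b = a0
byte 5: (32 ⊕ 25) ⊕ 20 = 17 ⊕ 20 = 37

09812966a037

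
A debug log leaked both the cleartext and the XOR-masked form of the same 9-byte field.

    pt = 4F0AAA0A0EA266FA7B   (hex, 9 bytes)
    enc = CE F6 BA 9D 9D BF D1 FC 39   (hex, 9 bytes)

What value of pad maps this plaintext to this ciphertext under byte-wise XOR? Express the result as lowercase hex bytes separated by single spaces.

81 fc 10 97 93 1d b7 06 42

Since enc = pt ⊕ pad, XORing both sides with pt gives pad = pt ⊕ enc.
4f ⊕ ce = 81
0a ⊕ f6 = fc
aa ⊕ ba = 10
0a ⊕ 9d = 97
0e ⊕ 9d = 93
a2 ⊕ bf = 1d
66 ⊕ d1 = b7
fa ⊕ fc = 06
7b ⊕ 39 = 42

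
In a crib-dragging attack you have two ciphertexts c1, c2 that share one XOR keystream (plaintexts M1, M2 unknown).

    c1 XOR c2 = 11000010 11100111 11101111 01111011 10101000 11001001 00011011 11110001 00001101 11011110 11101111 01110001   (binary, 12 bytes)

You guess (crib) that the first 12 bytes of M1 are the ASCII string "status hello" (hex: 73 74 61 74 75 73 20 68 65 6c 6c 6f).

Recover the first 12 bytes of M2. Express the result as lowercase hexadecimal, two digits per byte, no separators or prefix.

Since c1 ⊕ c2 = M1 ⊕ M2, XORing with the guessed M1 bytes yields the corresponding M2 bytes: M2 = (c1 ⊕ c2) ⊕ M1.
byte 0: c2 ^ 73 = b1
byte 1: e7 ^ 74 = 93
byte 2: ef ^ 61 = 8e
byte 3: 7b ^ 74 = 0f
byte 4: a8 ^ 75 = dd
byte 5: c9 ^ 73 = ba
byte 6: 1b ^ 20 = 3b
byte 7: f1 ^ 68 = 99
byte 8: 0d ^ 65 = 68
byte 9: de ^ 6c = b2
byte 10: ef ^ 6c = 83
byte 11: 71 ^ 6f = 1e

b1938e0fddba3b9968b2831e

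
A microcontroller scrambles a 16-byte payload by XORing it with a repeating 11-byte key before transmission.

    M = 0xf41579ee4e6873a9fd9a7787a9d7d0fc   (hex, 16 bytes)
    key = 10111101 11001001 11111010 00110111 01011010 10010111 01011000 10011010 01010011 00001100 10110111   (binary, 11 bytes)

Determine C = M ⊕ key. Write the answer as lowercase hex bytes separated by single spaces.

49 dc 83 d9 14 ff 2b 33 ae 96 c0 3a 60 2d e7 a6

The 11-byte key repeats, so the effective keystream is bd c9 fa 37 5a 97 58 9a 53 0c b7 bd c9 fa 37 5a.
byte 0: f4 ⊕ bd = 49
byte 1: 15 ⊕ c9 = dc
byte 2: 79 ⊕ fa = 83
byte 3: ee ⊕ 37 = d9
byte 4: 4e ⊕ 5a = 14
byte 5: 68 ⊕ 97 = ff
byte 6: 73 ⊕ 58 = 2b
byte 7: a9 ⊕ 9a = 33
byte 8: fd ⊕ 53 = ae
byte 9: 9a ⊕ 0c = 96
byte 10: 77 ⊕ b7 = c0
byte 11: 87 ⊕ bd = 3a
byte 12: a9 ⊕ c9 = 60
byte 13: d7 ⊕ fa = 2d
byte 14: d0 ⊕ 37 = e7
byte 15: fc ⊕ 5a = a6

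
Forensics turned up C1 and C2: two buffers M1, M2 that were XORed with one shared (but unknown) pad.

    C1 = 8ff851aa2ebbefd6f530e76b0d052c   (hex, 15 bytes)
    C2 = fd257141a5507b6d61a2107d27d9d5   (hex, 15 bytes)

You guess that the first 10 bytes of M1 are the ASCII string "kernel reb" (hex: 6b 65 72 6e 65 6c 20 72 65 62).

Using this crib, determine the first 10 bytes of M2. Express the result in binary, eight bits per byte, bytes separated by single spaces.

First, C1 ⊕ C2 = (M1 ⊕ K) ⊕ (M2 ⊕ K) = M1 ⊕ M2, so the key drops out. Then M2 = (M1 ⊕ M2) ⊕ M1 over the first 10 bytes.
byte 0: (8f xor fd) xor 6b = 72 xor 6b = 19
byte 1: (f8 xor 25) xor 65 = dd xor 65 = b8
byte 2: (51 xor 71) xor 72 = 20 xor 72 = 52
byte 3: (aa xor 41) xor 6e = eb xor 6e = 85
byte 4: (2e xor a5) xor 65 = 8b xor 65 = ee
byte 5: (bb xor 50) xor 6c = eb xor 6c = 87
byte 6: (ef xor 7b) xor 20 = 94 xor 20 = b4
byte 7: (d6 xor 6d) xor 72 = bb xor 72 = c9
byte 8: (f5 xor 61) xor 65 = 94 xor 65 = f1
byte 9: (30 xor a2) xor 62 = 92 xor 62 = f0

00011001 10111000 01010010 10000101 11101110 10000111 10110100 11001001 11110001 11110000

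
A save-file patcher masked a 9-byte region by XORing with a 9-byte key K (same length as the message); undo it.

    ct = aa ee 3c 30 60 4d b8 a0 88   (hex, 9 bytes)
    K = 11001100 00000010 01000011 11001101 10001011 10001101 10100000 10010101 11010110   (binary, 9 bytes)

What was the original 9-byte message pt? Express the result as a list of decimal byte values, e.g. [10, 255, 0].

aa ⊕ cc = 66
ee ⊕ 02 = ec
3c ⊕ 43 = 7f
30 ⊕ cd = fd
60 ⊕ 8b = eb
4d ⊕ 8d = c0
b8 ⊕ a0 = 18
a0 ⊕ 95 = 35
88 ⊕ d6 = 5e

[102, 236, 127, 253, 235, 192, 24, 53, 94]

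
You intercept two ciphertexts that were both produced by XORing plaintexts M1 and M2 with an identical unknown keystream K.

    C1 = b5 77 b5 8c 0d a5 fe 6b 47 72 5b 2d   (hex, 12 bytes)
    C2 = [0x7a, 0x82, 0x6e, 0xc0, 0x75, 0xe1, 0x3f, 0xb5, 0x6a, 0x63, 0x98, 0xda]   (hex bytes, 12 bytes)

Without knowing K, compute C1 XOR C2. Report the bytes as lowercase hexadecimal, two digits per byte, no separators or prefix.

C1 ⊕ C2 = (M1 ⊕ K) ⊕ (M2 ⊕ K) = M1 ⊕ M2 — the shared key cancels under XOR.
byte 0: b5 xor 7a = cf
byte 1: 77 xor 82 = f5
byte 2: b5 xor 6e = db
byte 3: 8c xor c0 = 4c
byte 4: 0d xor 75 = 78
byte 5: a5 xor e1 = 44
byte 6: fe xor 3f = c1
byte 7: 6b xor b5 = de
byte 8: 47 xor 6a = 2d
byte 9: 72 xor 63 = 11
byte 10: 5b xor 98 = c3
byte 11: 2d xor da = f7

cff5db4c7844c1de2d11c3f7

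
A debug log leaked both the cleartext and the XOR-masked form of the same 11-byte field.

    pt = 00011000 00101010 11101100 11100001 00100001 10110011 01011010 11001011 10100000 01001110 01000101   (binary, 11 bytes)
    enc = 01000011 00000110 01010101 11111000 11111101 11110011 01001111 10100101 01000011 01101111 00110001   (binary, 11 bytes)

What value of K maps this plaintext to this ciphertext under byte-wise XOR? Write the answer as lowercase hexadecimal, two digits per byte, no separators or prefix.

5b2cb919dc40156ee32174

Since enc = pt ⊕ K, XORing both sides with pt gives K = pt ⊕ enc.
byte 0: 00011000 ⊕ 01000011 = 01011011
byte 1: 00101010 ⊕ 00000110 = 00101100
byte 2: 11101100 ⊕ 01010101 = 10111001
byte 3: 11100001 ⊕ 11111000 = 00011001
byte 4: 00100001 ⊕ 11111101 = 11011100
byte 5: 10110011 ⊕ 11110011 = 01000000
byte 6: 01011010 ⊕ 01001111 = 00010101
byte 7: 11001011 ⊕ 10100101 = 01101110
byte 8: 10100000 ⊕ 01000011 = 11100011
byte 9: 01001110 ⊕ 01101111 = 00100001
byte 10: 01000101 ⊕ 00110001 = 01110100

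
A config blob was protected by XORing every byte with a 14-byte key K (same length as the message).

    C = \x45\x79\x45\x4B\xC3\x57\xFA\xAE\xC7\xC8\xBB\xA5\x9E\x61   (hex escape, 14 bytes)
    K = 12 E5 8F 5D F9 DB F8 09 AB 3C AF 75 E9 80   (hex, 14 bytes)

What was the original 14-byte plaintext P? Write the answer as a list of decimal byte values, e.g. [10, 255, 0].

[87, 156, 202, 22, 58, 140, 2, 167, 108, 244, 20, 208, 119, 225]

XOR is its own inverse, so applying the key byte-wise gives the result directly.
45 xor 12 = 57
79 xor e5 = 9c
45 xor 8f = ca
4b xor 5d = 16
c3 xor f9 = 3a
57 xor db = 8c
fa xor f8 = 02
ae xor 09 = a7
c7 xor ab = 6c
c8 xor 3c = f4
bb xor af = 14
a5 xor 75 = d0
9e xor e9 = 77
61 xor 80 = e1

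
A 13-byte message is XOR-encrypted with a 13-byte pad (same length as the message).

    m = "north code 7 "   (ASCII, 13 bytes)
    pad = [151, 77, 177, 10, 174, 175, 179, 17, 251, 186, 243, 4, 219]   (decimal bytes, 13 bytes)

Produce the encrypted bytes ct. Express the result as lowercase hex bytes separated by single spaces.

XOR is its own inverse, so applying the key byte-wise gives the result directly.
byte 0: 110 xor 151 = 249
byte 1: 111 xor  77 =  34
byte 2: 114 xor 177 = 195
byte 3: 116 xor  10 = 126
byte 4: 104 xor 174 = 198
byte 5:  32 xor 175 = 143
byte 6:  99 xor 179 = 208
byte 7: 111 xor  17 = 126
byte 8: 100 xor 251 = 159
byte 9: 101 xor 186 = 223
byte 10:  32 xor 243 = 211
byte 11:  55 xor   4 =  51
byte 12:  32 xor 219 = 251

f9 22 c3 7e c6 8f d0 7e 9f df d3 33 fb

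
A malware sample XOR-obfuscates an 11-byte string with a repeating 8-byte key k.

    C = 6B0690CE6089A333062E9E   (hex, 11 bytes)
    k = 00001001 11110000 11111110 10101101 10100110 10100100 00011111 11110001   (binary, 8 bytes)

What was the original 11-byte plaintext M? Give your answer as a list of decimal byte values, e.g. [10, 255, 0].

The 8-byte key repeats, so the effective keystream is 09 f0 fe ad a6 a4 1f f1 09 f0 fe.
byte 0: 6b ^ 09 = 62
byte 1: 06 ^ f0 = f6
byte 2: 90 ^ fe = 6e
byte 3: ce ^ ad = 63
byte 4: 60 ^ a6 = c6
byte 5: 89 ^ a4 = 2d
byte 6: a3 ^ 1f = bc
byte 7: 33 ^ f1 = c2
byte 8: 06 ^ 09 = 0f
byte 9: 2e ^ f0 = de
byte 10: 9e ^ fe = 60

[98, 246, 110, 99, 198, 45, 188, 194, 15, 222, 96]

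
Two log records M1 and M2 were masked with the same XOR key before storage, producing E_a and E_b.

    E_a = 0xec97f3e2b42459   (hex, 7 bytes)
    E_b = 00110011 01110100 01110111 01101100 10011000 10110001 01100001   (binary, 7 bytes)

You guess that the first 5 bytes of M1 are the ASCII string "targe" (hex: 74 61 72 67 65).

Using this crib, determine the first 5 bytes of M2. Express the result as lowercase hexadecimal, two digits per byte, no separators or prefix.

First, E_a ⊕ E_b = (M1 ⊕ K) ⊕ (M2 ⊕ K) = M1 ⊕ M2, so the key drops out. Then M2 = (M1 ⊕ M2) ⊕ M1 over the first 5 bytes.
byte 0: (ec ⊕ 33) ⊕ 74 = df ⊕ 74 = ab
byte 1: (97 ⊕ 74) ⊕ 61 = e3 ⊕ 61 = 82
byte 2: (f3 ⊕ 77) ⊕ 72 = 84 ⊕ 72 = f6
byte 3: (e2 ⊕ 6c) ⊕ 67 = 8e ⊕ 67 = e9
byte 4: (b4 ⊕ 98) ⊕ 65 = 2c ⊕ 65 = 49

ab82f6e949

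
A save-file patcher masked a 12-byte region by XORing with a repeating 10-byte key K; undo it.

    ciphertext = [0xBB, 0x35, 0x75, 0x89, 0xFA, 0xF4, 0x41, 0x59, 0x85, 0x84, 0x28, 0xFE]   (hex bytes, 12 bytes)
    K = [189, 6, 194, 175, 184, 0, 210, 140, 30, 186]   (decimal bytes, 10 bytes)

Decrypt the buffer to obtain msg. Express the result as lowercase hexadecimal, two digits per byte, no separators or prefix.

0633b72642f493d59b3e95f8

The 10-byte key repeats, so the effective keystream is bd 06 c2 af b8 00 d2 8c 1e ba bd 06.
byte 0: bb ⊕ bd = 06
byte 1: 35 ⊕ 06 = 33
byte 2: 75 ⊕ c2 = b7
byte 3: 89 ⊕ af = 26
byte 4: fa ⊕ b8 = 42
byte 5: f4 ⊕ 00 = f4
byte 6: 41 ⊕ d2 = 93
byte 7: 59 ⊕ 8c = d5
byte 8: 85 ⊕ 1e = 9b
byte 9: 84 ⊕ ba = 3e
byte 10: 28 ⊕ bd = 95
byte 11: fe ⊕ 06 = f8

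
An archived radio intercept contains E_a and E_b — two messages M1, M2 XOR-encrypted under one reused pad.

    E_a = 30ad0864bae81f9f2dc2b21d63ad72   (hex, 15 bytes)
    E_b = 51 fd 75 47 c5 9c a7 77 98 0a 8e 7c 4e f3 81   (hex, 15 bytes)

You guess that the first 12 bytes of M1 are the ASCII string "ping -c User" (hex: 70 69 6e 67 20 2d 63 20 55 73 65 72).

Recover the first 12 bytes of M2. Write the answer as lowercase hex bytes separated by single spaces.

11 39 13 44 5f 59 db c8 e0 bb 59 13

First, E_a ⊕ E_b = (M1 ⊕ K) ⊕ (M2 ⊕ K) = M1 ⊕ M2, so the key drops out. Then M2 = (M1 ⊕ M2) ⊕ M1 over the first 12 bytes.
byte 0: (30 XOR 51) XOR 70 = 61 XOR 70 = 11
byte 1: (ad XOR fd) XOR 69 = 50 XOR 69 = 39
byte 2: (08 XOR 75) XOR 6e = 7d XOR 6e = 13
byte 3: (64 XOR 47) XOR 67 = 23 XOR 67 = 44
byte 4: (ba XOR c5) XOR 20 = 7f XOR 20 = 5f
byte 5: (e8 XOR 9c) XOR 2d = 74 XOR 2d = 59
byte 6: (1f XOR a7) XOR 63 = b8 XOR 63 = db
byte 7: (9f XOR 77) XOR 20 = e8 XOR 20 = c8
byte 8: (2d XOR 98) XOR 55 = b5 XOR 55 = e0
byte 9: (c2 XOR 0a) XOR 73 = c8 XOR 73 = bb
byte 10: (b2 XOR 8e) XOR 65 = 3c XOR 65 = 59
byte 11: (1d XOR 7c) XOR 72 = 61 XOR 72 = 13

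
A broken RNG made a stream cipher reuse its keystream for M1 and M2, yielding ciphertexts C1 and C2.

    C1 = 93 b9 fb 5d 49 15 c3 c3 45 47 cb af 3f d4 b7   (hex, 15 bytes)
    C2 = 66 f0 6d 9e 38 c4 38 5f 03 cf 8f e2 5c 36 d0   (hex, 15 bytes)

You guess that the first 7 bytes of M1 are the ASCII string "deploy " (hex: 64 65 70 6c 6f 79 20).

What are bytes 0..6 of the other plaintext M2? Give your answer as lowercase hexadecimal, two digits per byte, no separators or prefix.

First, C1 ⊕ C2 = (M1 ⊕ K) ⊕ (M2 ⊕ K) = M1 ⊕ M2, so the key drops out. Then M2 = (M1 ⊕ M2) ⊕ M1 over the first 7 bytes.
byte 0: (93 ⊕ 66) ⊕ 64 = f5 ⊕ 64 = 91
byte 1: (b9 ⊕ f0) ⊕ 65 = 49 ⊕ 65 = 2c
byte 2: (fb ⊕ 6d) ⊕ 70 = 96 ⊕ 70 = e6
byte 3: (5d ⊕ 9e) ⊕ 6c = c3 ⊕ 6c = af
byte 4: (49 ⊕ 38) ⊕ 6f = 71 ⊕ 6f = 1e
byte 5: (15 ⊕ c4) ⊕ 79 = d1 ⊕ 79 = a8
byte 6: (c3 ⊕ 38) ⊕ 20 = fb ⊕ 20 = db

912ce6af1ea8db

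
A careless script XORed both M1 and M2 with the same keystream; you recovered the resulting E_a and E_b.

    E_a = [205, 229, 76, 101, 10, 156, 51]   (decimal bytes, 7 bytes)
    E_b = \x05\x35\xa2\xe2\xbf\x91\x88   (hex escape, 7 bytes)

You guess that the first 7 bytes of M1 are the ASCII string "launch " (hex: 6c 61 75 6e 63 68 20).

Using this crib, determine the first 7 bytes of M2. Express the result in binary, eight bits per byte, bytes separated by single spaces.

10100100 10110001 10011011 11101001 11010110 01100101 10011011

First, E_a ⊕ E_b = (M1 ⊕ K) ⊕ (M2 ⊕ K) = M1 ⊕ M2, so the key drops out. Then M2 = (M1 ⊕ M2) ⊕ M1 over the first 7 bytes.
byte 0: (cd XOR 05) XOR 6c = c8 XOR 6c = a4
byte 1: (e5 XOR 35) XOR 61 = d0 XOR 61 = b1
byte 2: (4c XOR a2) XOR 75 = ee XOR 75 = 9b
byte 3: (65 XOR e2) XOR 6e = 87 XOR 6e = e9
byte 4: (0a XOR bf) XOR 63 = b5 XOR 63 = d6
byte 5: (9c XOR 91) XOR 68 = 0d XOR 68 = 65
byte 6: (33 XOR 88) XOR 20 = bb XOR 20 = 9b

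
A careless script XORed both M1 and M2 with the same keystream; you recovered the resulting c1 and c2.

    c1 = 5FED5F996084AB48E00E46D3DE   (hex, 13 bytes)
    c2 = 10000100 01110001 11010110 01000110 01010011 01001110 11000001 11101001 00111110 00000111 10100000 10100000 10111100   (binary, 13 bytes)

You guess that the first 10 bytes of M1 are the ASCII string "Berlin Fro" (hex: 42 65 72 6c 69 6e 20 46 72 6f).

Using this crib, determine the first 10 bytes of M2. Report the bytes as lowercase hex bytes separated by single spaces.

99 f9 fb b3 5a a4 4a e7 ac 66

First, c1 ⊕ c2 = (M1 ⊕ K) ⊕ (M2 ⊕ K) = M1 ⊕ M2, so the key drops out. Then M2 = (M1 ⊕ M2) ⊕ M1 over the first 10 bytes.
byte 0: (5f XOR 84) XOR 42 = db XOR 42 = 99
byte 1: (ed XOR 71) XOR 65 = 9c XOR 65 = f9
byte 2: (5f XOR d6) XOR 72 = 89 XOR 72 = fb
byte 3: (99 XOR 46) XOR 6c = df XOR 6c = b3
byte 4: (60 XOR 53) XOR 69 = 33 XOR 69 = 5a
byte 5: (84 XOR 4e) XOR 6e = ca XOR 6e = a4
byte 6: (ab XOR c1) XOR 20 = 6a XOR 20 = 4a
byte 7: (48 XOR e9) XOR 46 = a1 XOR 46 = e7
byte 8: (e0 XOR 3e) XOR 72 = de XOR 72 = ac
byte 9: (0e XOR 07) XOR 6f = 09 XOR 6f = 66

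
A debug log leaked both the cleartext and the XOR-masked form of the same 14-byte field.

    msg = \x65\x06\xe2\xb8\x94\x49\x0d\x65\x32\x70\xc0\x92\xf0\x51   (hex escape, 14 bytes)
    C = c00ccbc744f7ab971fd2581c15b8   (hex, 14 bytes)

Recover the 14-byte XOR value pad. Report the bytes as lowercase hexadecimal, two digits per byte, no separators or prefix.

a50a297fd0bea6f22da2988ee5e9

Since C = msg ⊕ pad, XORing both sides with msg gives pad = msg ⊕ C.
101 xor 192 = 165
  6 xor  12 =  10
226 xor 203 =  41
184 xor 199 = 127
148 xor  68 = 208
 73 xor 247 = 190
 13 xor 171 = 166
101 xor 151 = 242
 50 xor  31 =  45
112 xor 210 = 162
192 xor  88 = 152
146 xor  28 = 142
240 xor  21 = 229
 81 xor 184 = 233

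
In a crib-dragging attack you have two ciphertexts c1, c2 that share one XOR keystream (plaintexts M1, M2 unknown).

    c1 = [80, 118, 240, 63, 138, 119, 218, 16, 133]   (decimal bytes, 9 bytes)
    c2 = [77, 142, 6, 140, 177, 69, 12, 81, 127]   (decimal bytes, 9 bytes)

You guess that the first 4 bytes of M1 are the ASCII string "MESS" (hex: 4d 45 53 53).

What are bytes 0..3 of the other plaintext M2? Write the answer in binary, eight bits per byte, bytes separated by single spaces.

01010000 10111101 10100101 11100000

First, c1 ⊕ c2 = (M1 ⊕ K) ⊕ (M2 ⊕ K) = M1 ⊕ M2, so the key drops out. Then M2 = (M1 ⊕ M2) ⊕ M1 over the first 4 bytes.
byte 0: (50 XOR 4d) XOR 4d = 1d XOR 4d = 50
byte 1: (76 XOR 8e) XOR 45 = f8 XOR 45 = bd
byte 2: (f0 XOR 06) XOR 53 = f6 XOR 53 = a5
byte 3: (3f XOR 8c) XOR 53 = b3 XOR 53 = e0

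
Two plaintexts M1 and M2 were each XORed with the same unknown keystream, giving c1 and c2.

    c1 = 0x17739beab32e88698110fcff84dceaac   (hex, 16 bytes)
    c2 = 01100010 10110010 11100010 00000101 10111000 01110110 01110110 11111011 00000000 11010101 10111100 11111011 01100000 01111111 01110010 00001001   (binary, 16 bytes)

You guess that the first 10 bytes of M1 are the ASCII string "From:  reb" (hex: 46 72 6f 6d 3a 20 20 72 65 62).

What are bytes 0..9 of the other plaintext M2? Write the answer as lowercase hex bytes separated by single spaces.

33 b3 16 82 31 78 de e0 e4 a7

First, c1 ⊕ c2 = (M1 ⊕ K) ⊕ (M2 ⊕ K) = M1 ⊕ M2, so the key drops out. Then M2 = (M1 ⊕ M2) ⊕ M1 over the first 10 bytes.
byte 0: (17 ^ 62) ^ 46 = 75 ^ 46 = 33
byte 1: (73 ^ b2) ^ 72 = c1 ^ 72 = b3
byte 2: (9b ^ e2) ^ 6f = 79 ^ 6f = 16
byte 3: (ea ^ 05) ^ 6d = ef ^ 6d = 82
byte 4: (b3 ^ b8) ^ 3a = 0b ^ 3a = 31
byte 5: (2e ^ 76) ^ 20 = 58 ^ 20 = 78
byte 6: (88 ^ 76) ^ 20 = fe ^ 20 = de
byte 7: (69 ^ fb) ^ 72 = 92 ^ 72 = e0
byte 8: (81 ^ 00) ^ 65 = 81 ^ 65 = e4
byte 9: (10 ^ d5) ^ 62 = c5 ^ 62 = a7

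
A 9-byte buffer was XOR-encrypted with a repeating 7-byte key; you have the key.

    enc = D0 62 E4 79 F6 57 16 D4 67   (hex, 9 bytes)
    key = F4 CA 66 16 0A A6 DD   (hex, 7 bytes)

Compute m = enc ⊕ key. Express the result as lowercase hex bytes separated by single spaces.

24 a8 82 6f fc f1 cb 20 ad

The 7-byte key repeats, so the effective keystream is f4 ca 66 16 0a a6 dd f4 ca.
byte 0: d0 ⊕ f4 = 24
byte 1: 62 ⊕ ca = a8
byte 2: e4 ⊕ 66 = 82
byte 3: 79 ⊕ 16 = 6f
byte 4: f6 ⊕ 0a = fc
byte 5: 57 ⊕ a6 = f1
byte 6: 16 ⊕ dd = cb
byte 7: d4 ⊕ f4 = 20
byte 8: 67 ⊕ ca = ad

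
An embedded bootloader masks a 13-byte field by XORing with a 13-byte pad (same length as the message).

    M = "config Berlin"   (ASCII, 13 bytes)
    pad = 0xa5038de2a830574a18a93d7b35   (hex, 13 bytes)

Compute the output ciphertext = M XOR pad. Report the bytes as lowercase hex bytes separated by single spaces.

c6 6c e3 84 c1 57 77 08 7d db 51 12 5b

XOR is its own inverse, so applying the key byte-wise gives the result directly.
01100011 xor 10100101 = 11000110
01101111 xor 00000011 = 01101100
01101110 xor 10001101 = 11100011
01100110 xor 11100010 = 10000100
01101001 xor 10101000 = 11000001
01100111 xor 00110000 = 01010111
00100000 xor 01010111 = 01110111
01000010 xor 01001010 = 00001000
01100101 xor 00011000 = 01111101
01110010 xor 10101001 = 11011011
01101100 xor 00111101 = 01010001
01101001 xor 01111011 = 00010010
01101110 xor 00110101 = 01011011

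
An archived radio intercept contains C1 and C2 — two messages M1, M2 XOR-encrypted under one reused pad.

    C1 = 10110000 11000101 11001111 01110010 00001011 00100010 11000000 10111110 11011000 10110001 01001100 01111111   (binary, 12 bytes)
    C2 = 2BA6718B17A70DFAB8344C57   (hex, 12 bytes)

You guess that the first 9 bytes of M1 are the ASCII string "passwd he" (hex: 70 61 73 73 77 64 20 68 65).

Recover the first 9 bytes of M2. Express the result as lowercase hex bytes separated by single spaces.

eb 02 cd 8a 6b e1 ed 2c 05

First, C1 ⊕ C2 = (M1 ⊕ K) ⊕ (M2 ⊕ K) = M1 ⊕ M2, so the key drops out. Then M2 = (M1 ⊕ M2) ⊕ M1 over the first 9 bytes.
byte 0: (b0 ^ 2b) ^ 70 = 9b ^ 70 = eb
byte 1: (c5 ^ a6) ^ 61 = 63 ^ 61 = 02
byte 2: (cf ^ 71) ^ 73 = be ^ 73 = cd
byte 3: (72 ^ 8b) ^ 73 = f9 ^ 73 = 8a
byte 4: (0b ^ 17) ^ 77 = 1c ^ 77 = 6b
byte 5: (22 ^ a7) ^ 64 = 85 ^ 64 = e1
byte 6: (c0 ^ 0d) ^ 20 = cd ^ 20 = ed
byte 7: (be ^ fa) ^ 68 = 44 ^ 68 = 2c
byte 8: (d8 ^ b8) ^ 65 = 60 ^ 65 = 05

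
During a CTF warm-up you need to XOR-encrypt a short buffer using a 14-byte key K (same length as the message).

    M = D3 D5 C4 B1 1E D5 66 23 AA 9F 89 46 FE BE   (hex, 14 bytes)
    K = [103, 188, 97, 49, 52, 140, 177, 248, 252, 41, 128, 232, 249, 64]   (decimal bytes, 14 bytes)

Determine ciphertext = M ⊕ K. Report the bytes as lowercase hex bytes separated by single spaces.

b4 69 a5 80 2a 59 d7 db 56 b6 09 ae 07 fe

XOR is its own inverse, so applying the key byte-wise gives the result directly.
d3 ^ 67 = b4
d5 ^ bc = 69
c4 ^ 61 = a5
b1 ^ 31 = 80
1e ^ 34 = 2a
d5 ^ 8c = 59
66 ^ b1 = d7
23 ^ f8 = db
aa ^ fc = 56
9f ^ 29 = b6
89 ^ 80 = 09
46 ^ e8 = ae
fe ^ f9 = 07
be ^ 40 = fe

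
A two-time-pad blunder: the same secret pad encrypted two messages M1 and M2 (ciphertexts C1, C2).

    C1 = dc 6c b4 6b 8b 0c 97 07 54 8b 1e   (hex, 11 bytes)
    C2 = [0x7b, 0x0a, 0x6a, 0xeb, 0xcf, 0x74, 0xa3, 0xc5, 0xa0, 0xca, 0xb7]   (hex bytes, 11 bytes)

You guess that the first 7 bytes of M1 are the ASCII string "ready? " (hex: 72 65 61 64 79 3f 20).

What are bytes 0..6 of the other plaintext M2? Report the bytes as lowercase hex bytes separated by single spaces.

First, C1 ⊕ C2 = (M1 ⊕ K) ⊕ (M2 ⊕ K) = M1 ⊕ M2, so the key drops out. Then M2 = (M1 ⊕ M2) ⊕ M1 over the first 7 bytes.
byte 0: (dc xor 7b) xor 72 = a7 xor 72 = d5
byte 1: (6c xor 0a) xor 65 = 66 xor 65 = 03
byte 2: (b4 xor 6a) xor 61 = de xor 61 = bf
byte 3: (6b xor eb) xor 64 = 80 xor 64 = e4
byte 4: (8b xor cf) xor 79 = 44 xor 79 = 3d
byte 5: (0c xor 74) xor 3f = 78 xor 3f = 47
byte 6: (97 xor a3) xor 20 = 34 xor 20 = 14

d5 03 bf e4 3d 47 14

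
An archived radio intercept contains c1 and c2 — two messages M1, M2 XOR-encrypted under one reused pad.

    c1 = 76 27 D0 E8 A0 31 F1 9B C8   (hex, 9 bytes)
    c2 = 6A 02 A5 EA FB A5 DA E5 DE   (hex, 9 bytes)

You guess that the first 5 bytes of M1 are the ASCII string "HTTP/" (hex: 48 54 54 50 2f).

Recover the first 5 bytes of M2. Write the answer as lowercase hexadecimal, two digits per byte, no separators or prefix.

5471215274

First, c1 ⊕ c2 = (M1 ⊕ K) ⊕ (M2 ⊕ K) = M1 ⊕ M2, so the key drops out. Then M2 = (M1 ⊕ M2) ⊕ M1 over the first 5 bytes.
byte 0: (76 xor 6a) xor 48 = 1c xor 48 = 54
byte 1: (27 xor 02) xor 54 = 25 xor 54 = 71
byte 2: (d0 xor a5) xor 54 = 75 xor 54 = 21
byte 3: (e8 xor ea) xor 50 = 02 xor 50 = 52
byte 4: (a0 xor fb) xor 2f = 5b xor 2f = 74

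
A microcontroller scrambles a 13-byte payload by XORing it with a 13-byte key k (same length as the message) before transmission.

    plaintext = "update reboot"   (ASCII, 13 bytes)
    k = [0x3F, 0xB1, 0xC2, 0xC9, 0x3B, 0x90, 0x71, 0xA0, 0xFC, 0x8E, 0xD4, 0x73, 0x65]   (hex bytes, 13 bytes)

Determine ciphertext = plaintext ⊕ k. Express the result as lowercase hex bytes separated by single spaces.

4a c1 a6 a8 4f f5 51 d2 99 ec bb 1c 11

byte 0: 75 XOR 3f = 4a
byte 1: 70 XOR b1 = c1
byte 2: 64 XOR c2 = a6
byte 3: 61 XOR c9 = a8
byte 4: 74 XOR 3b = 4f
byte 5: 65 XOR 90 = f5
byte 6: 20 XOR 71 = 51
byte 7: 72 XOR a0 = d2
byte 8: 65 XOR fc = 99
byte 9: 62 XOR 8e = ec
byte 10: 6f XOR d4 = bb
byte 11: 6f XOR 73 = 1c
byte 12: 74 XOR 65 = 11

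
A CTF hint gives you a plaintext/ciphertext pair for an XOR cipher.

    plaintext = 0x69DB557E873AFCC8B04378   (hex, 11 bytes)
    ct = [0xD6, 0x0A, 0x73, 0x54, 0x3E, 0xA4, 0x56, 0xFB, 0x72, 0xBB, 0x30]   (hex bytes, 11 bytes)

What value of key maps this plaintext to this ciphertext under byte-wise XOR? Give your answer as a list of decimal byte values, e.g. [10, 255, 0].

[191, 209, 38, 42, 185, 158, 170, 51, 194, 248, 72]

Since ct = plaintext ⊕ key, XORing both sides with plaintext gives key = plaintext ⊕ ct.
105 XOR 214 = 191
219 XOR  10 = 209
 85 XOR 115 =  38
126 XOR  84 =  42
135 XOR  62 = 185
 58 XOR 164 = 158
252 XOR  86 = 170
200 XOR 251 =  51
176 XOR 114 = 194
 67 XOR 187 = 248
120 XOR  48 =  72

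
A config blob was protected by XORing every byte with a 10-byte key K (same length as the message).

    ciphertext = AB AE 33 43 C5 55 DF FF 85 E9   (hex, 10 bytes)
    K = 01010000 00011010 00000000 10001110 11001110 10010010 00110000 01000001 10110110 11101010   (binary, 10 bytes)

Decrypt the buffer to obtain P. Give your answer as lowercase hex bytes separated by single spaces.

byte 0: ab ^ 50 = fb
byte 1: ae ^ 1a = b4
byte 2: 33 ^ 00 = 33
byte 3: 43 ^ 8e = cd
byte 4: c5 ^ ce = 0b
byte 5: 55 ^ 92 = c7
byte 6: df ^ 30 = ef
byte 7: ff ^ 41 = be
byte 8: 85 ^ b6 = 33
byte 9: e9 ^ ea = 03

fb b4 33 cd 0b c7 ef be 33 03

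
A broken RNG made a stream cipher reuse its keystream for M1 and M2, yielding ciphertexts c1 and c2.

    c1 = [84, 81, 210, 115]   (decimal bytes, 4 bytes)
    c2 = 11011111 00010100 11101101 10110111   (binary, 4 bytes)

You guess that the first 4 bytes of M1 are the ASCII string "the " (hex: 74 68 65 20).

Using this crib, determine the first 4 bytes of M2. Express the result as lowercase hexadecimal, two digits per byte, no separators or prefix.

First, c1 ⊕ c2 = (M1 ⊕ K) ⊕ (M2 ⊕ K) = M1 ⊕ M2, so the key drops out. Then M2 = (M1 ⊕ M2) ⊕ M1 over the first 4 bytes.
byte 0: (54 XOR df) XOR 74 = 8b XOR 74 = ff
byte 1: (51 XOR 14) XOR 68 = 45 XOR 68 = 2d
byte 2: (d2 XOR ed) XOR 65 = 3f XOR 65 = 5a
byte 3: (73 XOR b7) XOR 20 = c4 XOR 20 = e4

ff2d5ae4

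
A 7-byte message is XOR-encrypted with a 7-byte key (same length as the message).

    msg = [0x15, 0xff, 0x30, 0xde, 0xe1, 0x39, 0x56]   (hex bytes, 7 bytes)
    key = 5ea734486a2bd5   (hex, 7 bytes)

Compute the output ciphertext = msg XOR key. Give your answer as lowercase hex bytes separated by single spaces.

byte 0: 15 xor 5e = 4b
byte 1: ff xor a7 = 58
byte 2: 30 xor 34 = 04
byte 3: de xor 48 = 96
byte 4: e1 xor 6a = 8b
byte 5: 39 xor 2b = 12
byte 6: 56 xor d5 = 83

4b 58 04 96 8b 12 83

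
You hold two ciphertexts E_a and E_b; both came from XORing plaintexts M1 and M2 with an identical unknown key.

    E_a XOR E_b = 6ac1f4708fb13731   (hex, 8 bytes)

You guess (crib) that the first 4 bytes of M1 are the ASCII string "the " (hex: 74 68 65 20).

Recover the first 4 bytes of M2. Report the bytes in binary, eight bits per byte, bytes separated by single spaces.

00011110 10101001 10010001 01010000

Since E_a ⊕ E_b = M1 ⊕ M2, XORing with the guessed M1 bytes yields the corresponding M2 bytes: M2 = (E_a ⊕ E_b) ⊕ M1.
6a XOR 74 = 1e
c1 XOR 68 = a9
f4 XOR 65 = 91
70 XOR 20 = 50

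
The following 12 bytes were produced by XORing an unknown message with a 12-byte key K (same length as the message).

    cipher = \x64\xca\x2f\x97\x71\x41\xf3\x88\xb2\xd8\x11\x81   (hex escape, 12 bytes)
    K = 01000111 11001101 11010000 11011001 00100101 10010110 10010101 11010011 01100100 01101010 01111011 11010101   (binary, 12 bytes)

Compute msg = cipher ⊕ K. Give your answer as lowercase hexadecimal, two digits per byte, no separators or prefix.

2307ff4e54d7665bd6b26a54

100 XOR  71 =  35
202 XOR 205 =   7
 47 XOR 208 = 255
151 XOR 217 =  78
113 XOR  37 =  84
 65 XOR 150 = 215
243 XOR 149 = 102
136 XOR 211 =  91
178 XOR 100 = 214
216 XOR 106 = 178
 17 XOR 123 = 106
129 XOR 213 =  84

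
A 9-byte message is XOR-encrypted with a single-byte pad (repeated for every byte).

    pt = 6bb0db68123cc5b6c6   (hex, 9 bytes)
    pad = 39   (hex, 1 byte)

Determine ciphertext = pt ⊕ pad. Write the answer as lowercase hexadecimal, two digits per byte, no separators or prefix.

5289e2512b05fc8fff

The 1-byte key repeats, so the effective keystream is 39 39 39 39 39 39 39 39 39.
byte 0: 01101011 xor 00111001 = 01010010
byte 1: 10110000 xor 00111001 = 10001001
byte 2: 11011011 xor 00111001 = 11100010
byte 3: 01101000 xor 00111001 = 01010001
byte 4: 00010010 xor 00111001 = 00101011
byte 5: 00111100 xor 00111001 = 00000101
byte 6: 11000101 xor 00111001 = 11111100
byte 7: 10110110 xor 00111001 = 10001111
byte 8: 11000110 xor 00111001 = 11111111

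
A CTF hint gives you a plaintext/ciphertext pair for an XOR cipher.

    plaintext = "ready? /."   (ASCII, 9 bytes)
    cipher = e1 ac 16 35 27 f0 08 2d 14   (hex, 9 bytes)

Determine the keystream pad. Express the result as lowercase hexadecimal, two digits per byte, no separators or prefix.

Since cipher = plaintext ⊕ pad, XORing both sides with plaintext gives pad = plaintext ⊕ cipher.
byte 0: 114 ^ 225 = 147
byte 1: 101 ^ 172 = 201
byte 2:  97 ^  22 = 119
byte 3: 100 ^  53 =  81
byte 4: 121 ^  39 =  94
byte 5:  63 ^ 240 = 207
byte 6:  32 ^   8 =  40
byte 7:  47 ^  45 =   2
byte 8:  46 ^  20 =  58

93c977515ecf28023a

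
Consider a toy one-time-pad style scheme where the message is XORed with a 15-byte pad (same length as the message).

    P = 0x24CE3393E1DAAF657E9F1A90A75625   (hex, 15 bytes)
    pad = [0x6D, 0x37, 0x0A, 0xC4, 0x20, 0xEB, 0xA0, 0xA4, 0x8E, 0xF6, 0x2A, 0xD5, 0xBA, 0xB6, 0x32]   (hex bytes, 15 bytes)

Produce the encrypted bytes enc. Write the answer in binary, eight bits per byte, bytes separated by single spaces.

01001001 11111001 00111001 01010111 11000001 00110001 00001111 11000001 11110000 01101001 00110000 01000101 00011101 11100000 00010111

XOR is its own inverse, so applying the key byte-wise gives the result directly.
24 xor 6d = 49
ce xor 37 = f9
33 xor 0a = 39
93 xor c4 = 57
e1 xor 20 = c1
da xor eb = 31
af xor a0 = 0f
65 xor a4 = c1
7e xor 8e = f0
9f xor f6 = 69
1a xor 2a = 30
90 xor d5 = 45
a7 xor ba = 1d
56 xor b6 = e0
25 xor 32 = 17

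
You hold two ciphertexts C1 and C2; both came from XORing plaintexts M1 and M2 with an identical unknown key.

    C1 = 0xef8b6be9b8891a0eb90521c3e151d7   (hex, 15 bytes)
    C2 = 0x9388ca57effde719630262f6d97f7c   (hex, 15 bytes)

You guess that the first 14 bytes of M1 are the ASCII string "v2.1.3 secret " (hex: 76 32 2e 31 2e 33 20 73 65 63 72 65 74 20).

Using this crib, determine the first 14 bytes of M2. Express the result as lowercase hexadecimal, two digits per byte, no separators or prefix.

0a318f8f7947dd64bf6431504c0e

First, C1 ⊕ C2 = (M1 ⊕ K) ⊕ (M2 ⊕ K) = M1 ⊕ M2, so the key drops out. Then M2 = (M1 ⊕ M2) ⊕ M1 over the first 14 bytes.
byte 0: (ef ^ 93) ^ 76 = 7c ^ 76 = 0a
byte 1: (8b ^ 88) ^ 32 = 03 ^ 32 = 31
byte 2: (6b ^ ca) ^ 2e = a1 ^ 2e = 8f
byte 3: (e9 ^ 57) ^ 31 = be ^ 31 = 8f
byte 4: (b8 ^ ef) ^ 2e = 57 ^ 2e = 79
byte 5: (89 ^ fd) ^ 33 = 74 ^ 33 = 47
byte 6: (1a ^ e7) ^ 20 = fd ^ 20 = dd
byte 7: (0e ^ 19) ^ 73 = 17 ^ 73 = 64
byte 8: (b9 ^ 63) ^ 65 = da ^ 65 = bf
byte 9: (05 ^ 02) ^ 63 = 07 ^ 63 = 64
byte 10: (21 ^ 62) ^ 72 = 43 ^ 72 = 31
byte 11: (c3 ^ f6) ^ 65 = 35 ^ 65 = 50
byte 12: (e1 ^ d9) ^ 74 = 38 ^ 74 = 4c
byte 13: (51 ^ 7f) ^ 20 = 2e ^ 20 = 0e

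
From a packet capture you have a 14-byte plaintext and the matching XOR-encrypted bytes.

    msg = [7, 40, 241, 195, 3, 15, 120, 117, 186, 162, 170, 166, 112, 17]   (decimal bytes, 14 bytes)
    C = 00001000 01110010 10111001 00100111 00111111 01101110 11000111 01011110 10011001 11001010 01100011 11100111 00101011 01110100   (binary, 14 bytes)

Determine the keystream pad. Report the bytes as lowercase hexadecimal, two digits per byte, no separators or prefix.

0f5a48e43c61bf2b2368c9415b65

Since C = msg ⊕ pad, XORing both sides with msg gives pad = msg ⊕ C.
00000111 ⊕ 00001000 = 00001111
00101000 ⊕ 01110010 = 01011010
11110001 ⊕ 10111001 = 01001000
11000011 ⊕ 00100111 = 11100100
00000011 ⊕ 00111111 = 00111100
00001111 ⊕ 01101110 = 01100001
01111000 ⊕ 11000111 = 10111111
01110101 ⊕ 01011110 = 00101011
10111010 ⊕ 10011001 = 00100011
10100010 ⊕ 11001010 = 01101000
10101010 ⊕ 01100011 = 11001001
10100110 ⊕ 11100111 = 01000001
01110000 ⊕ 00101011 = 01011011
00010001 ⊕ 01110100 = 01100101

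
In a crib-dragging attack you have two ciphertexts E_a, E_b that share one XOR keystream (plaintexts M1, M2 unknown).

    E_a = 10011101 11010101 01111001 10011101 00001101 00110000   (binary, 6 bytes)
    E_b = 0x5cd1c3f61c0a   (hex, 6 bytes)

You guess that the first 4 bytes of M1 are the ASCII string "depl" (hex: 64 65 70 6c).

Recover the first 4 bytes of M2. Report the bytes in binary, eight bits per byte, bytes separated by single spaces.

10100101 01100001 11001010 00000111

First, E_a ⊕ E_b = (M1 ⊕ K) ⊕ (M2 ⊕ K) = M1 ⊕ M2, so the key drops out. Then M2 = (M1 ⊕ M2) ⊕ M1 over the first 4 bytes.
byte 0: (9d XOR 5c) XOR 64 = c1 XOR 64 = a5
byte 1: (d5 XOR d1) XOR 65 = 04 XOR 65 = 61
byte 2: (79 XOR c3) XOR 70 = ba XOR 70 = ca
byte 3: (9d XOR f6) XOR 6c = 6b XOR 6c = 07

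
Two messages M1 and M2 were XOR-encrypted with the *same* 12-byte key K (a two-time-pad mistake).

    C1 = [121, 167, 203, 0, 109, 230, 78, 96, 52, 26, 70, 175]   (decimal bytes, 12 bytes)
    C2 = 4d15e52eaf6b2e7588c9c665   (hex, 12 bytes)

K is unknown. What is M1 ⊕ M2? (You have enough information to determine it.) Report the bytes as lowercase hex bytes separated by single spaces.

C1 ⊕ C2 = (M1 ⊕ K) ⊕ (M2 ⊕ K) = M1 ⊕ M2 — the shared key cancels under XOR.
byte 0: 79 ⊕ 4d = 34
byte 1: a7 ⊕ 15 = b2
byte 2: cb ⊕ e5 = 2e
byte 3: 00 ⊕ 2e = 2e
byte 4: 6d ⊕ af = c2
byte 5: e6 ⊕ 6b = 8d
byte 6: 4e ⊕ 2e = 60
byte 7: 60 ⊕ 75 = 15
byte 8: 34 ⊕ 88 = bc
byte 9: 1a ⊕ c9 = d3
byte 10: 46 ⊕ c6 = 80
byte 11: af ⊕ 65 = ca

34 b2 2e 2e c2 8d 60 15 bc d3 80 ca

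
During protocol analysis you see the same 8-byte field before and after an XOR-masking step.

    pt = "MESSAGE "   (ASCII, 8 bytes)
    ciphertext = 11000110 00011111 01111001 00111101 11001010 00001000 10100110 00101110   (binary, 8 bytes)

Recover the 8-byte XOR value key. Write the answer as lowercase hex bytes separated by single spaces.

8b 5a 2a 6e 8b 4f e3 0e

Since ciphertext = pt ⊕ key, XORing both sides with pt gives key = pt ⊕ ciphertext.
 77 XOR 198 = 139
 69 XOR  31 =  90
 83 XOR 121 =  42
 83 XOR  61 = 110
 65 XOR 202 = 139
 71 XOR   8 =  79
 69 XOR 166 = 227
 32 XOR  46 =  14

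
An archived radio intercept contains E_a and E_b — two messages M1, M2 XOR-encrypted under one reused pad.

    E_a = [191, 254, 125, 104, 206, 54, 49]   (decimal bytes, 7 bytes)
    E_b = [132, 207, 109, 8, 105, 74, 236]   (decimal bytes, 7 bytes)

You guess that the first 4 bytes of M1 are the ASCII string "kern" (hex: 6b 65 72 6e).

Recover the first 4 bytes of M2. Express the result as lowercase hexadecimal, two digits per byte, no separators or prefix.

5054620e

First, E_a ⊕ E_b = (M1 ⊕ K) ⊕ (M2 ⊕ K) = M1 ⊕ M2, so the key drops out. Then M2 = (M1 ⊕ M2) ⊕ M1 over the first 4 bytes.
byte 0: (bf XOR 84) XOR 6b = 3b XOR 6b = 50
byte 1: (fe XOR cf) XOR 65 = 31 XOR 65 = 54
byte 2: (7d XOR 6d) XOR 72 = 10 XOR 72 = 62
byte 3: (68 XOR 08) XOR 6e = 60 XOR 6e = 0e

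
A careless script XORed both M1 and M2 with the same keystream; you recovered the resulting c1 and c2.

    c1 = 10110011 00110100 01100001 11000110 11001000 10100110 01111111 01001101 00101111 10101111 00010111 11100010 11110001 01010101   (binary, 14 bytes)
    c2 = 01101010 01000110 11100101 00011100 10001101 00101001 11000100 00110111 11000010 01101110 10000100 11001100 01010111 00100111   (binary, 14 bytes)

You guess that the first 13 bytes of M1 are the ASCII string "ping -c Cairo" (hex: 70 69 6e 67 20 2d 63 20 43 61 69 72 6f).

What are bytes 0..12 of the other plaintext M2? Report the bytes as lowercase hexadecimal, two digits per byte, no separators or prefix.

a91beabd65a2d85aaea0fa5cc9

First, c1 ⊕ c2 = (M1 ⊕ K) ⊕ (M2 ⊕ K) = M1 ⊕ M2, so the key drops out. Then M2 = (M1 ⊕ M2) ⊕ M1 over the first 13 bytes.
byte 0: (b3 ⊕ 6a) ⊕ 70 = d9 ⊕ 70 = a9
byte 1: (34 ⊕ 46) ⊕ 69 = 72 ⊕ 69 = 1b
byte 2: (61 ⊕ e5) ⊕ 6e = 84 ⊕ 6e = ea
byte 3: (c6 ⊕ 1c) ⊕ 67 = da ⊕ 67 = bd
byte 4: (c8 ⊕ 8d) ⊕ 20 = 45 ⊕ 20 = 65
byte 5: (a6 ⊕ 29) ⊕ 2d = 8f ⊕ 2d = a2
byte 6: (7f ⊕ c4) ⊕ 63 = bb ⊕ 63 = d8
byte 7: (4d ⊕ 37) ⊕ 20 = 7a ⊕ 20 = 5a
byte 8: (2f ⊕ c2) ⊕ 43 = ed ⊕ 43 = ae
byte 9: (af ⊕ 6e) ⊕ 61 = c1 ⊕ 61 = a0
byte 10: (17 ⊕ 84) ⊕ 69 = 93 ⊕ 69 = fa
byte 11: (e2 ⊕ cc) ⊕ 72 = 2e ⊕ 72 = 5c
byte 12: (f1 ⊕ 57) ⊕ 6f = a6 ⊕ 6f = c9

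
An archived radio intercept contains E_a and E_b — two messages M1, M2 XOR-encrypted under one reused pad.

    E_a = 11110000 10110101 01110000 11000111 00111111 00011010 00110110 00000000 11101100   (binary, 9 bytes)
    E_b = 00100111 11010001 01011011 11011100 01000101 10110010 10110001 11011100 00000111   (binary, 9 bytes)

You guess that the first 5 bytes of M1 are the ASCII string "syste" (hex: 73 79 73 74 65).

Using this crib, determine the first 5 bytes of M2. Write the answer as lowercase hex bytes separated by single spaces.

a4 1d 58 6f 1f

First, E_a ⊕ E_b = (M1 ⊕ K) ⊕ (M2 ⊕ K) = M1 ⊕ M2, so the key drops out. Then M2 = (M1 ⊕ M2) ⊕ M1 over the first 5 bytes.
byte 0: (f0 XOR 27) XOR 73 = d7 XOR 73 = a4
byte 1: (b5 XOR d1) XOR 79 = 64 XOR 79 = 1d
byte 2: (70 XOR 5b) XOR 73 = 2b XOR 73 = 58
byte 3: (c7 XOR dc) XOR 74 = 1b XOR 74 = 6f
byte 4: (3f XOR 45) XOR 65 = 7a XOR 65 = 1f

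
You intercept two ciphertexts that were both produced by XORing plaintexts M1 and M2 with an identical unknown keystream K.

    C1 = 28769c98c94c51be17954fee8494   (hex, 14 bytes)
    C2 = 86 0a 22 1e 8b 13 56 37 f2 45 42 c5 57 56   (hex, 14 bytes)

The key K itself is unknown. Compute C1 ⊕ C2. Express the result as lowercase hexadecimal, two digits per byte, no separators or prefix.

C1 ⊕ C2 = (M1 ⊕ K) ⊕ (M2 ⊕ K) = M1 ⊕ M2 — the shared key cancels under XOR.
28 XOR 86 = ae
76 XOR 0a = 7c
9c XOR 22 = be
98 XOR 1e = 86
c9 XOR 8b = 42
4c XOR 13 = 5f
51 XOR 56 = 07
be XOR 37 = 89
17 XOR f2 = e5
95 XOR 45 = d0
4f XOR 42 = 0d
ee XOR c5 = 2b
84 XOR 57 = d3
94 XOR 56 = c2

ae7cbe86425f0789e5d00d2bd3c2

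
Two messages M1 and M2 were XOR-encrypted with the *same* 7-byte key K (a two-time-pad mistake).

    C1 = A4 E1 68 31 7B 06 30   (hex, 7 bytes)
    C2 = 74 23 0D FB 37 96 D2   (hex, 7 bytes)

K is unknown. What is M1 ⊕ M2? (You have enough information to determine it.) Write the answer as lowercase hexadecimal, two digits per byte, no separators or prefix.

d0c265ca4c90e2

C1 ⊕ C2 = (M1 ⊕ K) ⊕ (M2 ⊕ K) = M1 ⊕ M2 — the shared key cancels under XOR.
byte 0: 164 xor 116 = 208
byte 1: 225 xor  35 = 194
byte 2: 104 xor  13 = 101
byte 3:  49 xor 251 = 202
byte 4: 123 xor  55 =  76
byte 5:   6 xor 150 = 144
byte 6:  48 xor 210 = 226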